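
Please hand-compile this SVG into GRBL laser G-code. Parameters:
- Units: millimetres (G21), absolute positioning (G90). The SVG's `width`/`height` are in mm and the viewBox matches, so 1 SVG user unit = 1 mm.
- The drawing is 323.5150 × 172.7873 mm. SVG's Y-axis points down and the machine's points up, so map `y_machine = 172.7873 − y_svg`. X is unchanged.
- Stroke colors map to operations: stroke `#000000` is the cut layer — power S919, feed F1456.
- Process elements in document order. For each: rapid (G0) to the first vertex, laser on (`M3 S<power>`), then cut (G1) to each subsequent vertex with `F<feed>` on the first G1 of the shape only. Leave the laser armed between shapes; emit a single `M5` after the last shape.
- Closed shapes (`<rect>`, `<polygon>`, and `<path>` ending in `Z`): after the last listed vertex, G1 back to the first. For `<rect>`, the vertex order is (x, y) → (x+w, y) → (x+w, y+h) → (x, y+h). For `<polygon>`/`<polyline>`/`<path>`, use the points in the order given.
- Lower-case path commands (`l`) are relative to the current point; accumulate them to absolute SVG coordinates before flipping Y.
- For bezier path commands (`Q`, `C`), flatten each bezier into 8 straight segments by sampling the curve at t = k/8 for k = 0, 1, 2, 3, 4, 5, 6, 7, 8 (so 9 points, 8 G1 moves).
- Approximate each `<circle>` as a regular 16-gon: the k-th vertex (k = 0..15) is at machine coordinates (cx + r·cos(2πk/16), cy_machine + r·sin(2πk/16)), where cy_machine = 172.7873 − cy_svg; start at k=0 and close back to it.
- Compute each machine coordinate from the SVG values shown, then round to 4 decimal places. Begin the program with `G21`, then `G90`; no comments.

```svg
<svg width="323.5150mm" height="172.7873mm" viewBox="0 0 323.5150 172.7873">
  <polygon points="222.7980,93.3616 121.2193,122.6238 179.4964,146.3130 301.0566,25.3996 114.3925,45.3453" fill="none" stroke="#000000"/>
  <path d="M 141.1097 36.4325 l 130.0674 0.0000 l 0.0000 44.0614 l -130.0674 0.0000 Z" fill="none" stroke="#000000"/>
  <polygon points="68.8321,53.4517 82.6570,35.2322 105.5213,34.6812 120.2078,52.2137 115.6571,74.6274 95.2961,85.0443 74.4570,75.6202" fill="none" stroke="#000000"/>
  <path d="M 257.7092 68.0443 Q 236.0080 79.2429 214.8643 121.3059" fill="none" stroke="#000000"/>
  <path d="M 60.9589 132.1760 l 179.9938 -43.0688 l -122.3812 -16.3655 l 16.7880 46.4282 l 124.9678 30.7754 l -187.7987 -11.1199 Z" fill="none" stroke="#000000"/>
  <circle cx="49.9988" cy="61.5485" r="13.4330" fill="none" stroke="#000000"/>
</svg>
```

G21
G90
G0 X222.7980 Y79.4257
M3 S919
G1 X121.2193 Y50.1635 F1456
G1 X179.4964 Y26.4743
G1 X301.0566 Y147.3877
G1 X114.3925 Y127.4420
G1 X222.7980 Y79.4257
G0 X141.1097 Y136.3548
M3 S919
G1 X271.1771 Y136.3548 F1456
G1 X271.1771 Y92.2934
G1 X141.1097 Y92.2934
G1 X141.1097 Y136.3548
G0 X68.8321 Y119.3356
M3 S919
G1 X82.6570 Y137.5551 F1456
G1 X105.5213 Y138.1061
G1 X120.2078 Y120.5736
G1 X115.6571 Y98.1599
G1 X95.2961 Y87.7430
G1 X74.4570 Y97.1671
G1 X68.8321 Y119.3356
G0 X257.7092 Y104.7430
M3 S919
G1 X252.2926 Y101.4611 F1456
G1 X246.8934 Y97.2147
G1 X241.5117 Y92.0037
G1 X236.1474 Y85.8283
G1 X230.8005 Y78.6883
G1 X225.4710 Y70.5839
G1 X220.1589 Y61.5149
G1 X214.8643 Y51.4814
G0 X60.9589 Y40.6113
M3 S919
G1 X240.9527 Y83.6801 F1456
G1 X118.5715 Y100.0456
G1 X135.3595 Y53.6174
G1 X260.3273 Y22.8420
G1 X72.5286 Y33.9619
G1 X60.9589 Y40.6113
G0 X63.4318 Y111.2388
M3 S919
G1 X62.4093 Y116.3794 F1456
G1 X59.4974 Y120.7374
G1 X55.1394 Y123.6493
G1 X49.9988 Y124.6718
G1 X44.8582 Y123.6493
G1 X40.5002 Y120.7374
G1 X37.5883 Y116.3794
G1 X36.5658 Y111.2388
G1 X37.5883 Y106.0982
G1 X40.5002 Y101.7402
G1 X44.8582 Y98.8283
G1 X49.9988 Y97.8058
G1 X55.1394 Y98.8283
G1 X59.4974 Y101.7402
G1 X62.4093 Y106.0982
G1 X63.4318 Y111.2388
M5

Since the viewBox matches the mm dimensions, user units are millimetres directly. The only transform is the Y-flip y_m = 172.7873 − y_svg.

Shape 1 is a closed polygon drawn with `<polygon>`. Its stroke #000000 means cut at S919, F1456. After flipping Y the toolpath is (222.7980,79.4257) → (121.2193,50.1635) → (179.4964,26.4743) → (301.0566,147.3877) → (114.3925,127.4420) → (222.7980,79.4257), returning to the start.

Shape 2 is a rectangle drawn with `<path>`. Its stroke #000000 means cut at S919, F1456. After flipping Y the toolpath is (141.1097,136.3548) → (271.1771,136.3548) → (271.1771,92.2934) → (141.1097,92.2934) → (141.1097,136.3548), returning to the start.

Shape 3 is a regular polygon drawn with `<polygon>`. Its stroke #000000 means cut at S919, F1456. After flipping Y the toolpath is (68.8321,119.3356) → (82.6570,137.5551) → (105.5213,138.1061) → (120.2078,120.5736) → (115.6571,98.1599) → (95.2961,87.7430) → (74.4570,97.1671) → (68.8321,119.3356), returning to the start.

Shape 4 is a quadratic bezier drawn with `<path>`. Its stroke #000000 means cut at S919, F1456. After flipping Y the toolpath is (257.7092,104.7430) → (252.2926,101.4611) → (246.8934,97.2147) → (241.5117,92.0037) → (236.1474,85.8283) → (230.8005,78.6883) → (225.4710,70.5839) → (220.1589,61.5149) → (214.8643,51.4814).

Shape 5 is a closed polygon drawn with `<path>`. Its stroke #000000 means cut at S919, F1456. After flipping Y the toolpath is (60.9589,40.6113) → (240.9527,83.6801) → (118.5715,100.0456) → (135.3595,53.6174) → (260.3273,22.8420) → (72.5286,33.9619) → (60.9589,40.6113), returning to the start.

Shape 6 is a circle drawn with `<circle>`. Its stroke #000000 means cut at S919, F1456. After flipping Y the toolpath is (63.4318,111.2388) → (62.4093,116.3794) → (59.4974,120.7374) → (55.1394,123.6493) → (49.9988,124.6718) → (44.8582,123.6493) → (40.5002,120.7374) → (37.5883,116.3794) → (36.5658,111.2388) → (37.5883,106.0982) → (40.5002,101.7402) → (44.8582,98.8283) → (49.9988,97.8058) → (55.1394,98.8283) → (59.4974,101.7402) → (62.4093,106.0982) → (63.4318,111.2388), returning to the start.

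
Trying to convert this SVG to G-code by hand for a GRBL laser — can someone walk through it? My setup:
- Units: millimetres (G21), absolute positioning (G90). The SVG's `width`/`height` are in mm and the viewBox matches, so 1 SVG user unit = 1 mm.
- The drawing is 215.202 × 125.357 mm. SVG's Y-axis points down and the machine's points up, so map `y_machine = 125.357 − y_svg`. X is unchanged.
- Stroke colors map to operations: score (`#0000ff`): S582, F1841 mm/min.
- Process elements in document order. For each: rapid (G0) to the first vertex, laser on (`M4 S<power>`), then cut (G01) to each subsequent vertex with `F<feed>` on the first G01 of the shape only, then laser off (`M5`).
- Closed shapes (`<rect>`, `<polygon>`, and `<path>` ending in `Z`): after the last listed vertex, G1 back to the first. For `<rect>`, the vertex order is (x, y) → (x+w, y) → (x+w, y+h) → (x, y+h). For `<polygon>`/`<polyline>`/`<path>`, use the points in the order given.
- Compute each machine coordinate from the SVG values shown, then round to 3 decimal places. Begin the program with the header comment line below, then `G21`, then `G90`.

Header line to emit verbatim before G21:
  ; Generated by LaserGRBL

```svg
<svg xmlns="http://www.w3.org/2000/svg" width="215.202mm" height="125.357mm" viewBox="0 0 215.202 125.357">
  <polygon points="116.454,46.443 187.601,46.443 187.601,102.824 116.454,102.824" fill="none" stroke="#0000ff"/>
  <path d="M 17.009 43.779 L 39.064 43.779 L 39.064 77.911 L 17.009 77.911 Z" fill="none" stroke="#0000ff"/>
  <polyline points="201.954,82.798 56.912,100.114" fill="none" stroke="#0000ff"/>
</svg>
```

1 u = 1 mm; y_m = 125.357 − y.

[1] `<polygon>` rectangle, #0000ff→score S582 F1841: (116.454,78.914) → (187.601,78.914) → (187.601,22.533) → (116.454,22.533) → (116.454,78.914) (closed)

[2] `<path>` rectangle, #0000ff→score S582 F1841: (17.009,81.578) → (39.064,81.578) → (39.064,47.446) → (17.009,47.446) → (17.009,81.578) (closed)

[3] `<polyline>` line segment, #0000ff→score S582 F1841: (201.954,42.559) → (56.912,25.243)

; Generated by LaserGRBL
G21
G90
G0 X116.454 Y78.914
M4 S582
G01 X187.601 Y78.914 F1841
G01 X187.601 Y22.533
G01 X116.454 Y22.533
G01 X116.454 Y78.914
M5
G0 X17.009 Y81.578
M4 S582
G01 X39.064 Y81.578 F1841
G01 X39.064 Y47.446
G01 X17.009 Y47.446
G01 X17.009 Y81.578
M5
G0 X201.954 Y42.559
M4 S582
G01 X56.912 Y25.243 F1841
M5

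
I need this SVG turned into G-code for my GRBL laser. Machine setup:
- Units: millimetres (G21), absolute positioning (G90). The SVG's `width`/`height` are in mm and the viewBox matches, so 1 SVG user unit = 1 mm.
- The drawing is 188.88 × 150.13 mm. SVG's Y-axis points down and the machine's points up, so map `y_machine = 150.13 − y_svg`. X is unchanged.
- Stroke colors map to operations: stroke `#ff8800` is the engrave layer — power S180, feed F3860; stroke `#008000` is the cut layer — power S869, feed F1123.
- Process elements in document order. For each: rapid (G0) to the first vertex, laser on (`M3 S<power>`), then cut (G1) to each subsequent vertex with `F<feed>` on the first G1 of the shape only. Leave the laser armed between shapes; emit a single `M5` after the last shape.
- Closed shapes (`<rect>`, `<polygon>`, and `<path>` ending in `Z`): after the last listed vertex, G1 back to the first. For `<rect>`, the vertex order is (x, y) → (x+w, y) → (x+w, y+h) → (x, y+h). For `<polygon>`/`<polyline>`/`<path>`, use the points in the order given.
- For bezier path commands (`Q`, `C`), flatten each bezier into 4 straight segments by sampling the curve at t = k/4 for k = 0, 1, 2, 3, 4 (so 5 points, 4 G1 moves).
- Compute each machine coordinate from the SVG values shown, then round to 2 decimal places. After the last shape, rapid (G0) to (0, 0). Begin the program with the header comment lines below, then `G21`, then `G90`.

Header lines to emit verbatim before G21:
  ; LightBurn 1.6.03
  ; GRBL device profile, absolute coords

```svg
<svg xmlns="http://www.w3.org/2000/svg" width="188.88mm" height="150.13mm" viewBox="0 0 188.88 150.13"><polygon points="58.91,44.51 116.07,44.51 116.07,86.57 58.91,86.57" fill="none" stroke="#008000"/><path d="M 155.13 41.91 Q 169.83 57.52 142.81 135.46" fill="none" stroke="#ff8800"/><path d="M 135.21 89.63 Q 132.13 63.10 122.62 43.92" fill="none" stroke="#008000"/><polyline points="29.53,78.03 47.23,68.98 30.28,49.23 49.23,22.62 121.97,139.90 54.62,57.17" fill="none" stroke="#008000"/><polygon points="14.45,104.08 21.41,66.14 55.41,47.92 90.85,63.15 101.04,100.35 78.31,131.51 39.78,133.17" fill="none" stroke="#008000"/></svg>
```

viewBox `0 0 188.88 150.13` with mm width/height → 1 unit = 1 mm. Flip: y_m = 150.13 − y_svg.

**Shape 1** — `<polygon>` rectangle, stroke `#008000` → cut (S869, F1123). Machine vertices: (58.91,105.62) → (116.07,105.62) → (116.07,63.56) → (58.91,63.56) → (58.91,105.62). Closed: final G1 returns to the first vertex.

**Shape 2** — `<path>` quadratic bezier, stroke `#ff8800` → engrave (S180, F3860). Control points (SVG): P0=(155.13,41.91), P1=(169.83,57.52), P2=(142.81,135.46); sampled at t=k/4. Machine vertices: (155.13,108.22) → (159.87,96.52) → (159.40,77.03) → (153.71,49.74) → (142.81,14.67). Open path.

**Shape 3** — `<path>` quadratic bezier, stroke `#008000` → cut (S869, F1123). Control points (SVG): P0=(135.21,89.63), P1=(132.13,63.10), P2=(122.62,43.92); sampled at t=k/4. Machine vertices: (135.21,60.50) → (133.27,73.31) → (130.52,85.19) → (126.97,96.16) → (122.62,106.21). Open path.

**Shape 4** — `<polyline>` open polyline, stroke `#008000` → cut (S869, F1123). Machine vertices: (29.53,72.10) → (47.23,81.15) → (30.28,100.90) → (49.23,127.51) → (121.97,10.23) → (54.62,92.96). Open path.

**Shape 5** — `<polygon>` regular polygon, stroke `#008000` → cut (S869, F1123). Machine vertices: (14.45,46.05) → (21.41,83.99) → (55.41,102.21) → (90.85,86.98) → (101.04,49.78) → (78.31,18.62) → (39.78,16.96) → (14.45,46.05). Closed: final G1 returns to the first vertex.

; LightBurn 1.6.03
; GRBL device profile, absolute coords
G21
G90
G0 X58.91 Y105.62
M3 S869
G1 X116.07 Y105.62 F1123
G1 X116.07 Y63.56
G1 X58.91 Y63.56
G1 X58.91 Y105.62
G0 X155.13 Y108.22
M3 S180
G1 X159.87 Y96.52 F3860
G1 X159.40 Y77.03
G1 X153.71 Y49.74
G1 X142.81 Y14.67
G0 X135.21 Y60.50
M3 S869
G1 X133.27 Y73.31 F1123
G1 X130.52 Y85.19
G1 X126.97 Y96.16
G1 X122.62 Y106.21
G0 X29.53 Y72.10
M3 S869
G1 X47.23 Y81.15 F1123
G1 X30.28 Y100.90
G1 X49.23 Y127.51
G1 X121.97 Y10.23
G1 X54.62 Y92.96
G0 X14.45 Y46.05
M3 S869
G1 X21.41 Y83.99 F1123
G1 X55.41 Y102.21
G1 X90.85 Y86.98
G1 X101.04 Y49.78
G1 X78.31 Y18.62
G1 X39.78 Y16.96
G1 X14.45 Y46.05
M5
G0 X0.00 Y0.00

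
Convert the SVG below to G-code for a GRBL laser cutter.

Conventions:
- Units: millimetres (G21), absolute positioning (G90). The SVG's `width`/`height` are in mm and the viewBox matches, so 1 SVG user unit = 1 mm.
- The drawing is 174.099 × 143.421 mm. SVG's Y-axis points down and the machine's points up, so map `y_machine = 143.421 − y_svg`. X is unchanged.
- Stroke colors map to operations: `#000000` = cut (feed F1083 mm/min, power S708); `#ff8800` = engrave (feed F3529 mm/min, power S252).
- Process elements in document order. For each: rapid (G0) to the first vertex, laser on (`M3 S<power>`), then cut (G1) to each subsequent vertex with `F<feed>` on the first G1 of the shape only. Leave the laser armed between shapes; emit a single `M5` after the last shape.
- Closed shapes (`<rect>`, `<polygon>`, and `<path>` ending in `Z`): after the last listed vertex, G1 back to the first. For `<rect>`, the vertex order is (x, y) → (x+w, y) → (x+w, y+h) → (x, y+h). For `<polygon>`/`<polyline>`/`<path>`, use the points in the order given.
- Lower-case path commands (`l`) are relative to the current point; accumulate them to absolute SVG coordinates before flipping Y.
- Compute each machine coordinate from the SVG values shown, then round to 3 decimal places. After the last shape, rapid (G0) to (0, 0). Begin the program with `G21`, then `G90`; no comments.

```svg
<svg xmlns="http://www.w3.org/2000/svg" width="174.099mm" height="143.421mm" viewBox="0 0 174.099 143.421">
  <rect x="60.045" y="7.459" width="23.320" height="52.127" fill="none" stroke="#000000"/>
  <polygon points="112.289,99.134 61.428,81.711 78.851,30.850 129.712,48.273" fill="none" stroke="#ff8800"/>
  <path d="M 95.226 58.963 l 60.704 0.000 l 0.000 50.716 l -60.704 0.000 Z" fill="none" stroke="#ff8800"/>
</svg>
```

1 u = 1 mm; y_m = 143.421 − y.

[1] `<rect>` rectangle, #000000→cut S708 F1083: (60.045,135.962) → (83.365,135.962) → (83.365,83.835) → (60.045,83.835) → (60.045,135.962) (closed)

[2] `<polygon>` regular polygon, #ff8800→engrave S252 F3529: (112.289,44.287) → (61.428,61.710) → (78.851,112.571) → (129.712,95.148) → (112.289,44.287) (closed)

[3] `<path>` rectangle, #ff8800→engrave S252 F3529: (95.226,84.458) → (155.930,84.458) → (155.930,33.742) → (95.226,33.742) → (95.226,84.458) (closed)

G21
G90
G0 X60.045 Y135.962
M3 S708
G1 X83.365 Y135.962 F1083
G1 X83.365 Y83.835
G1 X60.045 Y83.835
G1 X60.045 Y135.962
G0 X112.289 Y44.287
M3 S252
G1 X61.428 Y61.710 F3529
G1 X78.851 Y112.571
G1 X129.712 Y95.148
G1 X112.289 Y44.287
G0 X95.226 Y84.458
M3 S252
G1 X155.930 Y84.458 F3529
G1 X155.930 Y33.742
G1 X95.226 Y33.742
G1 X95.226 Y84.458
M5
G0 X0.000 Y0.000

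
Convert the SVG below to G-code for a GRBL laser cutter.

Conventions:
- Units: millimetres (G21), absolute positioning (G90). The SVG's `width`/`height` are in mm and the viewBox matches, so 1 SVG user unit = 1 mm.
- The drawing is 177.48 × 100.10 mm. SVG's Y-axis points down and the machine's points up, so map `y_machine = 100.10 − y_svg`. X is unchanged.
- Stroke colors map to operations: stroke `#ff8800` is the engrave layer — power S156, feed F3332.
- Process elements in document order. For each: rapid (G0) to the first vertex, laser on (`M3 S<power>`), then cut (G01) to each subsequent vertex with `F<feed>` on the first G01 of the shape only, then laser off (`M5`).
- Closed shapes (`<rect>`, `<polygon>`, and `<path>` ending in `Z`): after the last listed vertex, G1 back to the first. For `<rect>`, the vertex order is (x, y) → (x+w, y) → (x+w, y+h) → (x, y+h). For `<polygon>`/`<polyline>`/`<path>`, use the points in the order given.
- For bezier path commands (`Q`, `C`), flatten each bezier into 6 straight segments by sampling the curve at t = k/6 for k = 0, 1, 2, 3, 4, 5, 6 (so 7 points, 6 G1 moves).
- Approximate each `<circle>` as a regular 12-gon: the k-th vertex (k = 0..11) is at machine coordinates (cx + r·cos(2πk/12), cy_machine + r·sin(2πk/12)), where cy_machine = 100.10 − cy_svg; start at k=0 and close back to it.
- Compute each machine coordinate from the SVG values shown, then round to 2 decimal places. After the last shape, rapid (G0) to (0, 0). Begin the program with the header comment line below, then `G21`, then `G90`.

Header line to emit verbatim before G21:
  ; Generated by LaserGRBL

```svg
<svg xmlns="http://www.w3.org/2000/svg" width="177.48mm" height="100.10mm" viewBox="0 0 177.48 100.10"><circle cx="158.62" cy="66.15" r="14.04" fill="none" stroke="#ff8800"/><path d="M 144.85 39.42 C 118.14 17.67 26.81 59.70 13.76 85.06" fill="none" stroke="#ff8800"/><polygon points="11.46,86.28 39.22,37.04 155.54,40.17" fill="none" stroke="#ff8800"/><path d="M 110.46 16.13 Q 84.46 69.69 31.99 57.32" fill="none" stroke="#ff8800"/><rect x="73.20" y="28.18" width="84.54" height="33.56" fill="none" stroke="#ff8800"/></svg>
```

; Generated by LaserGRBL
G21
G90
G0 X172.66 Y33.95
M3 S156
G01 X170.78 Y40.97 F3332
G01 X165.64 Y46.11
G01 X158.62 Y47.99
G01 X151.60 Y46.11
G01 X146.46 Y40.97
G01 X144.58 Y33.95
G01 X146.46 Y26.93
G01 X151.60 Y21.79
G01 X158.62 Y19.91
G01 X165.64 Y21.79
G01 X170.78 Y26.93
G01 X172.66 Y33.95
M5
G0 X144.85 Y60.68
M3 S156
G01 X126.77 Y66.61 F3332
G01 X101.89 Y64.15
G01 X74.18 Y55.53
G01 X47.61 Y42.98
G01 X26.15 Y28.74
G01 X13.76 Y15.04
M5
G0 X11.46 Y13.82
M3 S156
G01 X39.22 Y63.06 F3332
G01 X155.54 Y59.93
G01 X11.46 Y13.82
M5
G0 X110.46 Y83.97
M3 S156
G01 X101.06 Y67.95 F3332
G01 X90.19 Y55.59
G01 X77.84 Y46.89
G01 X64.03 Y41.86
G01 X48.74 Y40.49
G01 X31.99 Y42.78
M5
G0 X73.20 Y71.92
M3 S156
G01 X157.74 Y71.92 F3332
G01 X157.74 Y38.36
G01 X73.20 Y38.36
G01 X73.20 Y71.92
M5
G0 X0.00 Y0.00

1 u = 1 mm; y_m = 100.10 − y.

[1] `<circle>` circle, #ff8800→engrave S156 F3332: (172.66,33.95) → (170.78,40.97) → (165.64,46.11) → (158.62,47.99) → (151.60,46.11) → (146.46,40.97) → (144.58,33.95) → (146.46,26.93) → (151.60,21.79) → (158.62,19.91) → (165.64,21.79) → (170.78,26.93) → (172.66,33.95) (closed)

[2] `<path>` cubic bezier, #ff8800→engrave S156 F3332: (144.85,60.68) → (126.77,66.61) → (101.89,64.15) → (74.18,55.53) → (47.61,42.98) → (26.15,28.74) → (13.76,15.04)

[3] `<polygon>` closed polygon, #ff8800→engrave S156 F3332: (11.46,13.82) → (39.22,63.06) → (155.54,59.93) → (11.46,13.82) (closed)

[4] `<path>` quadratic bezier, #ff8800→engrave S156 F3332: (110.46,83.97) → (101.06,67.95) → (90.19,55.59) → (77.84,46.89) → (64.03,41.86) → (48.74,40.49) → (31.99,42.78)

[5] `<rect>` rectangle, #ff8800→engrave S156 F3332: (73.20,71.92) → (157.74,71.92) → (157.74,38.36) → (73.20,38.36) → (73.20,71.92) (closed)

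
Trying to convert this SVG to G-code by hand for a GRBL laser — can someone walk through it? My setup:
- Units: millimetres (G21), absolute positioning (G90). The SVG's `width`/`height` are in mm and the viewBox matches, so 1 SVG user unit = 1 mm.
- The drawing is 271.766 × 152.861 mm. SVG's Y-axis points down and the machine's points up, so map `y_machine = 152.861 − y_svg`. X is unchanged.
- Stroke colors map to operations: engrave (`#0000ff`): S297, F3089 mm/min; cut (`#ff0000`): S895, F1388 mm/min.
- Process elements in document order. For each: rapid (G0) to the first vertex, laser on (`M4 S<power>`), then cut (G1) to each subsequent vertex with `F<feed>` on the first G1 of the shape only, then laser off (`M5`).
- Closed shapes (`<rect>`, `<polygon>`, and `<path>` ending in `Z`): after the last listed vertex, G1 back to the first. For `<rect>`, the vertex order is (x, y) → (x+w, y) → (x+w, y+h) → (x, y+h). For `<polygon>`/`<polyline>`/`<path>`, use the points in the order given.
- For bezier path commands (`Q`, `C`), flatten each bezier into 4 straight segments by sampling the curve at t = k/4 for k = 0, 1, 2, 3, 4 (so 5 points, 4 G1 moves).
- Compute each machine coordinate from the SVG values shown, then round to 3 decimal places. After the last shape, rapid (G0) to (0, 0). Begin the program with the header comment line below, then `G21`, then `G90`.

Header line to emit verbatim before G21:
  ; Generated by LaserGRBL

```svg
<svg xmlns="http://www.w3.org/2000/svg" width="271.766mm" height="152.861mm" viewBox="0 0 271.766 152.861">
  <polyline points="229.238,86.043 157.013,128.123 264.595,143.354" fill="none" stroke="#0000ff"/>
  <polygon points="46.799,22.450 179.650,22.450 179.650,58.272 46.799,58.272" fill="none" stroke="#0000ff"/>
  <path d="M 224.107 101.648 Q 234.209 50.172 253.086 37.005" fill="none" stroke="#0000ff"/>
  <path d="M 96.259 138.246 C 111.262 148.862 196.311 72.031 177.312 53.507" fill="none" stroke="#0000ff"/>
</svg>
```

; Generated by LaserGRBL
G21
G90
G0 X229.238 Y66.818
M4 S297
G1 X157.013 Y24.738 F3089
G1 X264.595 Y9.507
M5
G0 X46.799 Y130.411
M4 S297
G1 X179.650 Y130.411 F3089
G1 X179.650 Y94.589
G1 X46.799 Y94.589
G1 X46.799 Y130.411
M5
G0 X224.107 Y51.213
M4 S297
G1 X229.706 Y74.557 F3089
G1 X236.403 Y93.112
G1 X244.196 Y106.878
G1 X253.086 Y115.856
M5
G0 X96.259 Y14.615
M4 S297
G1 X117.925 Y20.772 F3089
G1 X149.536 Y46.057
G1 X174.772 Y76.806
G1 X177.312 Y99.354
M5
G0 X0.000 Y0.000

viewBox `0 0 271.766 152.861` with mm width/height → 1 unit = 1 mm. Flip: y_m = 152.861 − y_svg.

**Shape 1** — `<polyline>` open polyline, stroke `#0000ff` → engrave (S297, F3089). Machine vertices: (229.238,66.818) → (157.013,24.738) → (264.595,9.507). Open path.

**Shape 2** — `<polygon>` rectangle, stroke `#0000ff` → engrave (S297, F3089). Machine vertices: (46.799,130.411) → (179.650,130.411) → (179.650,94.589) → (46.799,94.589) → (46.799,130.411). Closed: final G1 returns to the first vertex.

**Shape 3** — `<path>` quadratic bezier, stroke `#0000ff` → engrave (S297, F3089). Control points (SVG): P0=(224.107,101.648), P1=(234.209,50.172), P2=(253.086,37.005); sampled at t=k/4. Machine vertices: (224.107,51.213) → (229.706,74.557) → (236.403,93.112) → (244.196,106.878) → (253.086,115.856). Open path.

**Shape 4** — `<path>` cubic bezier, stroke `#0000ff` → engrave (S297, F3089). Control points (SVG): P0=(96.259,138.246), P1=(111.262,148.862), P2=(196.311,72.031), P3=(177.312,53.507); sampled at t=k/4. Machine vertices: (96.259,14.615) → (117.925,20.772) → (149.536,46.057) → (174.772,76.806) → (177.312,99.354). Open path.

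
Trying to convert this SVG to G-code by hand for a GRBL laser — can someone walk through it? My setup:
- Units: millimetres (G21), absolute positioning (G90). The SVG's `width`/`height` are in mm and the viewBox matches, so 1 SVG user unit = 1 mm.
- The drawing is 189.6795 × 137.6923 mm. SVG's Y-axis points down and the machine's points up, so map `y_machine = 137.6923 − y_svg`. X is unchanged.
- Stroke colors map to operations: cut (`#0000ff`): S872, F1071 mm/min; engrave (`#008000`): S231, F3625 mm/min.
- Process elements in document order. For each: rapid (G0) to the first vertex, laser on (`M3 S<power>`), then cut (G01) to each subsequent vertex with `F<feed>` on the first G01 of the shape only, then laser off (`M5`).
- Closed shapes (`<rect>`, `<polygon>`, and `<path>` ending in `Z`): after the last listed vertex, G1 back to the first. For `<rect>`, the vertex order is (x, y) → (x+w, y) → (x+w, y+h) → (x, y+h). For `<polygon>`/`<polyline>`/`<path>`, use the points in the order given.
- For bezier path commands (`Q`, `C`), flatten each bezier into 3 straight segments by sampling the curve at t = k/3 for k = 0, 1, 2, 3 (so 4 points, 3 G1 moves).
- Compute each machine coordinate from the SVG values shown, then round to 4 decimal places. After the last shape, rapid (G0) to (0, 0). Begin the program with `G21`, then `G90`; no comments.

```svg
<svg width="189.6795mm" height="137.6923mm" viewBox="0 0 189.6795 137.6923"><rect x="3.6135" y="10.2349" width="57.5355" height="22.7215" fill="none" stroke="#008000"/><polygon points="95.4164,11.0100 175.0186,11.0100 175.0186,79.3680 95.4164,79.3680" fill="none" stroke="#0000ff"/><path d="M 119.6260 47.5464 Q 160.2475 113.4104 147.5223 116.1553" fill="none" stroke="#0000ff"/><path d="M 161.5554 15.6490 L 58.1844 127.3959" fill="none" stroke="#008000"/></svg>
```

G21
G90
G0 X3.6135 Y127.4574
M3 S231
G01 X61.1490 Y127.4574 F3625
G01 X61.1490 Y104.7359
G01 X3.6135 Y104.7359
G01 X3.6135 Y127.4574
M5
G0 X95.4164 Y126.6823
M3 S872
G01 X175.0186 Y126.6823 F1071
G01 X175.0186 Y58.3243
G01 X95.4164 Y58.3243
G01 X95.4164 Y126.6823
M5
G0 X119.6260 Y90.1459
M3 S872
G01 X140.7796 Y53.2498 F1071
G01 X150.0784 Y30.3802
G01 X147.5223 Y21.5370
M5
G0 X161.5554 Y122.0433
M3 S231
G01 X58.1844 Y10.2964 F3625
M5
G0 X0.0000 Y0.0000

1 u = 1 mm; y_m = 137.6923 − y.

[1] `<rect>` rectangle, #008000→engrave S231 F3625: (3.6135,127.4574) → (61.1490,127.4574) → (61.1490,104.7359) → (3.6135,104.7359) → (3.6135,127.4574) (closed)

[2] `<polygon>` rectangle, #0000ff→cut S872 F1071: (95.4164,126.6823) → (175.0186,126.6823) → (175.0186,58.3243) → (95.4164,58.3243) → (95.4164,126.6823) (closed)

[3] `<path>` quadratic bezier, #0000ff→cut S872 F1071: (119.6260,90.1459) → (140.7796,53.2498) → (150.0784,30.3802) → (147.5223,21.5370)

[4] `<path>` line segment, #008000→engrave S231 F3625: (161.5554,122.0433) → (58.1844,10.2964)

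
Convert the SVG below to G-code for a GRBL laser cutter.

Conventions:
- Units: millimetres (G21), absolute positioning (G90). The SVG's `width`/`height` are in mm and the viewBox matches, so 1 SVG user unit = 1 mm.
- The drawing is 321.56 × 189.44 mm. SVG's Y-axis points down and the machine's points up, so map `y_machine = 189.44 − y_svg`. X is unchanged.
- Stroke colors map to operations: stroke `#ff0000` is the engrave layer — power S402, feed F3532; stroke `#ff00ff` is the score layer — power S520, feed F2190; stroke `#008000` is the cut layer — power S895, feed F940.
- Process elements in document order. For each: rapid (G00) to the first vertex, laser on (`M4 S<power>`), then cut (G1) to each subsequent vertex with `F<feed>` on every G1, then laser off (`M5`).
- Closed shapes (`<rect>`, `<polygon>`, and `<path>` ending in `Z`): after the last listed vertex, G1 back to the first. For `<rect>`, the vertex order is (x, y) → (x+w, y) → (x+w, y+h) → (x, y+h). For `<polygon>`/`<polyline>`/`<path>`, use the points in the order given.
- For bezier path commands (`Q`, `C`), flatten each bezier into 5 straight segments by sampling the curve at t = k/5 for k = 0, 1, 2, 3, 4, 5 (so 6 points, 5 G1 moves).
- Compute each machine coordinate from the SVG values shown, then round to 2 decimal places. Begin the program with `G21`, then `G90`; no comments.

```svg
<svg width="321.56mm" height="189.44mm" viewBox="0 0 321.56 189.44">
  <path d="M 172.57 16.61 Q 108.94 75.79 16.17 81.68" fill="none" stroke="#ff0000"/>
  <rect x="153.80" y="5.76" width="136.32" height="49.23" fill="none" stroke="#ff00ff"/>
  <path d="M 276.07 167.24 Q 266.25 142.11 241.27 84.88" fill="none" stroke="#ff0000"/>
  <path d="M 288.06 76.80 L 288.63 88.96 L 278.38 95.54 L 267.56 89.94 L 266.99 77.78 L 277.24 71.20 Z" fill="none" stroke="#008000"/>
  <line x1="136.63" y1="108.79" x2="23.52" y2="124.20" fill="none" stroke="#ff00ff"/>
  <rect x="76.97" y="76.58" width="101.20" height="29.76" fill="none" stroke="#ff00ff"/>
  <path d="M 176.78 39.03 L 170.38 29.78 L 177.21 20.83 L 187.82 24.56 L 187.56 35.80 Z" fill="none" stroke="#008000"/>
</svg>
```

G21
G90
G00 X172.57 Y172.83
M4 S402
G1 X145.95 Y151.29 F3532
G1 X117.00 Y134.01 F3532
G1 X85.72 Y121.00 F3532
G1 X52.11 Y112.25 F3532
G1 X16.17 Y107.76 F3532
M5
G00 X153.80 Y183.68
M4 S520
G1 X290.12 Y183.68 F2190
G1 X290.12 Y134.45 F2190
G1 X153.80 Y134.45 F2190
G1 X153.80 Y183.68 F2190
M5
G00 X276.07 Y22.20
M4 S402
G1 X271.54 Y33.54 F3532
G1 X265.79 Y47.44 F3532
G1 X258.83 Y63.91 F3532
G1 X250.66 Y82.95 F3532
G1 X241.27 Y104.56 F3532
M5
G00 X288.06 Y112.64
M4 S895
G1 X288.63 Y100.48 F940
G1 X278.38 Y93.90 F940
G1 X267.56 Y99.50 F940
G1 X266.99 Y111.66 F940
G1 X277.24 Y118.24 F940
G1 X288.06 Y112.64 F940
M5
G00 X136.63 Y80.65
M4 S520
G1 X23.52 Y65.24 F2190
M5
G00 X76.97 Y112.86
M4 S520
G1 X178.17 Y112.86 F2190
G1 X178.17 Y83.10 F2190
G1 X76.97 Y83.10 F2190
G1 X76.97 Y112.86 F2190
M5
G00 X176.78 Y150.41
M4 S895
G1 X170.38 Y159.66 F940
G1 X177.21 Y168.61 F940
G1 X187.82 Y164.88 F940
G1 X187.56 Y153.64 F940
G1 X176.78 Y150.41 F940
M5

viewBox `0 0 321.56 189.44` with mm width/height → 1 unit = 1 mm. Flip: y_m = 189.44 − y_svg.

**Shape 1** — `<path>` quadratic bezier, stroke `#ff0000` → engrave (S402, F3532). Control points (SVG): P0=(172.57,16.61), P1=(108.94,75.79), P2=(16.17,81.68); sampled at t=k/5. Machine vertices: (172.57,172.83) → (145.95,151.29) → (117.00,134.01) → (85.72,121.00) → (52.11,112.25) → (16.17,107.76). Open path.

**Shape 2** — `<rect>` rectangle, stroke `#ff00ff` → score (S520, F2190). Machine vertices: (153.80,183.68) → (290.12,183.68) → (290.12,134.45) → (153.80,134.45) → (153.80,183.68). Closed: final G1 returns to the first vertex.

**Shape 3** — `<path>` quadratic bezier, stroke `#ff0000` → engrave (S402, F3532). Control points (SVG): P0=(276.07,167.24), P1=(266.25,142.11), P2=(241.27,84.88); sampled at t=k/5. Machine vertices: (276.07,22.20) → (271.54,33.54) → (265.79,47.44) → (258.83,63.91) → (250.66,82.95) → (241.27,104.56). Open path.

**Shape 4** — `<path>` regular polygon, stroke `#008000` → cut (S895, F940). Machine vertices: (288.06,112.64) → (288.63,100.48) → (278.38,93.90) → (267.56,99.50) → (266.99,111.66) → (277.24,118.24) → (288.06,112.64). Closed: final G1 returns to the first vertex.

**Shape 5** — `<line>` line segment, stroke `#ff00ff` → score (S520, F2190). Machine vertices: (136.63,80.65) → (23.52,65.24). Open path.

**Shape 6** — `<rect>` rectangle, stroke `#ff00ff` → score (S520, F2190). Machine vertices: (76.97,112.86) → (178.17,112.86) → (178.17,83.10) → (76.97,83.10) → (76.97,112.86). Closed: final G1 returns to the first vertex.

**Shape 7** — `<path>` regular polygon, stroke `#008000` → cut (S895, F940). Machine vertices: (176.78,150.41) → (170.38,159.66) → (177.21,168.61) → (187.82,164.88) → (187.56,153.64) → (176.78,150.41). Closed: final G1 returns to the first vertex.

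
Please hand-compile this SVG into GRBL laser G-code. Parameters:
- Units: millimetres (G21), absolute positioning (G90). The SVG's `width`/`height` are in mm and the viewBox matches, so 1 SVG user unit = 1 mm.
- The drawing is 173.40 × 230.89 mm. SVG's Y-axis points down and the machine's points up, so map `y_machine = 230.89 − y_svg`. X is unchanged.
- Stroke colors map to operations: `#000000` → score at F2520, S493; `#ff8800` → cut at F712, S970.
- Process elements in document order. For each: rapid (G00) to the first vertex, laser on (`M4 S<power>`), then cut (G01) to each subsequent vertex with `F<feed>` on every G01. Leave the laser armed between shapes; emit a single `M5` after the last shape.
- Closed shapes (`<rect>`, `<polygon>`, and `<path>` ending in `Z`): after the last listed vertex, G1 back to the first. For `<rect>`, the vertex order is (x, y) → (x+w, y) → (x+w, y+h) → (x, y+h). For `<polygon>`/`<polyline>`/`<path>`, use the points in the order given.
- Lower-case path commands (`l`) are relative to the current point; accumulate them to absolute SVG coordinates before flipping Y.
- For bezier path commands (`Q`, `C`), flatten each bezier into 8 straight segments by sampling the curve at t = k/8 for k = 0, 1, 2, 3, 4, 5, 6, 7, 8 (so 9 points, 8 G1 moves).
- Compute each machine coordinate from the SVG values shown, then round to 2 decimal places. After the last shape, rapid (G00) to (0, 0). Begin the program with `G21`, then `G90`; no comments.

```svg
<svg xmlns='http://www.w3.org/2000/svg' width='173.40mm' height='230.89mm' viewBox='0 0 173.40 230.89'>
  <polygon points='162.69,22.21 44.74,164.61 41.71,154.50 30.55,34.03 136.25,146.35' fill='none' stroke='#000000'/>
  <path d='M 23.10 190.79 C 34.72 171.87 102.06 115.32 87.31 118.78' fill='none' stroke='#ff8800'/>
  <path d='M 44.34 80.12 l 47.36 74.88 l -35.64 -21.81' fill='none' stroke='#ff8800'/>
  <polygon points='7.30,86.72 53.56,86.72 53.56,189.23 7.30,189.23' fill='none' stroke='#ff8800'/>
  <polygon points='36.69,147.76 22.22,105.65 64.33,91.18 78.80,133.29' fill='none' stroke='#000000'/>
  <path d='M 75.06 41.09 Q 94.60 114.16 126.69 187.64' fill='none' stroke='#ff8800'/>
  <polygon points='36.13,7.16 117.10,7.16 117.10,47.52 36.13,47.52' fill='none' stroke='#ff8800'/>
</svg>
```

G21
G90
G00 X162.69 Y208.68
M4 S493
G01 X44.74 Y66.28 F2520
G01 X41.71 Y76.39 F2520
G01 X30.55 Y196.86 F2520
G01 X136.25 Y84.54 F2520
G01 X162.69 Y208.68 F2520
G00 X23.10 Y40.10
M4 S970
G01 X29.80 Y48.77 F712
G01 X40.11 Y59.82 F712
G01 X52.41 Y72.11 F712
G01 X65.09 Y84.50 F712
G01 X76.54 Y95.83 F712
G01 X85.13 Y104.98 F712
G01 X89.26 Y110.79 F712
G01 X87.31 Y112.11 F712
G00 X44.34 Y150.77
M4 S970
G01 X91.70 Y75.89 F712
G01 X56.06 Y97.70 F712
G00 X7.30 Y144.17
M4 S970
G01 X53.56 Y144.17 F712
G01 X53.56 Y41.66 F712
G01 X7.30 Y41.66 F712
G01 X7.30 Y144.17 F712
G00 X36.69 Y83.13
M4 S493
G01 X22.22 Y125.24 F2520
G01 X64.33 Y139.71 F2520
G01 X78.80 Y97.60 F2520
G01 X36.69 Y83.13 F2520
G00 X75.06 Y189.80
M4 S970
G01 X80.14 Y171.53 F712
G01 X85.61 Y153.24 F712
G01 X91.48 Y134.94 F712
G01 X97.74 Y116.63 F712
G01 X104.39 Y98.30 F712
G01 X111.43 Y79.96 F712
G01 X118.86 Y61.61 F712
G01 X126.69 Y43.25 F712
G00 X36.13 Y223.73
M4 S970
G01 X117.10 Y223.73 F712
G01 X117.10 Y183.37 F712
G01 X36.13 Y183.37 F712
G01 X36.13 Y223.73 F712
M5
G00 X0.00 Y0.00

1 u = 1 mm; y_m = 230.89 − y.

[1] `<polygon>` closed polygon, #000000→score S493 F2520: (162.69,208.68) → (44.74,66.28) → (41.71,76.39) → (30.55,196.86) → (136.25,84.54) → (162.69,208.68) (closed)

[2] `<path>` cubic bezier, #ff8800→cut S970 F712: (23.10,40.10) → (29.80,48.77) → (40.11,59.82) → (52.41,72.11) → (65.09,84.50) → (76.54,95.83) → (85.13,104.98) → (89.26,110.79) → (87.31,112.11)

[3] `<path>` open polyline, #ff8800→cut S970 F712: (44.34,150.77) → (91.70,75.89) → (56.06,97.70)

[4] `<polygon>` rectangle, #ff8800→cut S970 F712: (7.30,144.17) → (53.56,144.17) → (53.56,41.66) → (7.30,41.66) → (7.30,144.17) (closed)

[5] `<polygon>` regular polygon, #000000→score S493 F2520: (36.69,83.13) → (22.22,125.24) → (64.33,139.71) → (78.80,97.60) → (36.69,83.13) (closed)

[6] `<path>` quadratic bezier, #ff8800→cut S970 F712: (75.06,189.80) → (80.14,171.53) → (85.61,153.24) → (91.48,134.94) → (97.74,116.63) → (104.39,98.30) → (111.43,79.96) → (118.86,61.61) → (126.69,43.25)

[7] `<polygon>` rectangle, #ff8800→cut S970 F712: (36.13,223.73) → (117.10,223.73) → (117.10,183.37) → (36.13,183.37) → (36.13,223.73) (closed)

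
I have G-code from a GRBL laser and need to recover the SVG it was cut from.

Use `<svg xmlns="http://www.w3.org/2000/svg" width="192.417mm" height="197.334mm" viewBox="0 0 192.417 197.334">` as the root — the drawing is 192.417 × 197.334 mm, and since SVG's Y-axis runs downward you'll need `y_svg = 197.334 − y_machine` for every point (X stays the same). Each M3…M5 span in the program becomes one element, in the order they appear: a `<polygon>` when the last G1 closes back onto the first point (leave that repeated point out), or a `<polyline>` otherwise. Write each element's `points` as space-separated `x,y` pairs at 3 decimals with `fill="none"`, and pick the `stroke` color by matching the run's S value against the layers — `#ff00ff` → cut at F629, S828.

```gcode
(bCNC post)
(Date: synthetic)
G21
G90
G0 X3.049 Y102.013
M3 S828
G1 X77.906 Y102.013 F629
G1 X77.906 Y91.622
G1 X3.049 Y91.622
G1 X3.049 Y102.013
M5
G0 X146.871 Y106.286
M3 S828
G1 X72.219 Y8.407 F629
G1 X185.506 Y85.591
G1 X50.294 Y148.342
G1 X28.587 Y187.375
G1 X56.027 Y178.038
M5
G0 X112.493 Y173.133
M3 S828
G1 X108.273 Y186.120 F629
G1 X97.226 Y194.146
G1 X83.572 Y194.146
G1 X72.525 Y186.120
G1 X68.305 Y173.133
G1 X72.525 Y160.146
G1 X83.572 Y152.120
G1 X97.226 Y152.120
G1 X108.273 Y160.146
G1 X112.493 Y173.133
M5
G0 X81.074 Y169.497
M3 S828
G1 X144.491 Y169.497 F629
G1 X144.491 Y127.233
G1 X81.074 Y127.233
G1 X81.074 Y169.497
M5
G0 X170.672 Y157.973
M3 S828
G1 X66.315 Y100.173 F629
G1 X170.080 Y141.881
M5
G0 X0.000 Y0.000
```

<svg xmlns="http://www.w3.org/2000/svg" width="192.417mm" height="197.334mm" viewBox="0 0 192.417 197.334">
  <polygon points="3.049,95.321 77.906,95.321 77.906,105.712 3.049,105.712" fill="none" stroke="#ff00ff"/>
  <polyline points="146.871,91.048 72.219,188.927 185.506,111.743 50.294,48.992 28.587,9.959 56.027,19.296" fill="none" stroke="#ff00ff"/>
  <polygon points="112.493,24.201 108.273,11.214 97.226,3.188 83.572,3.188 72.525,11.214 68.305,24.201 72.525,37.188 83.572,45.214 97.226,45.214 108.273,37.188" fill="none" stroke="#ff00ff"/>
  <polygon points="81.074,27.837 144.491,27.837 144.491,70.101 81.074,70.101" fill="none" stroke="#ff00ff"/>
  <polyline points="170.672,39.361 66.315,97.161 170.080,55.453" fill="none" stroke="#ff00ff"/>
</svg>

Machine Y-up, SVG Y-down with viewBox height 197.334, so y_svg = 197.334 − y_machine; X carries over. Every run uses S828, so all elements get stroke `#ff00ff` (cut).

Run 1: The run returns to its start, so emit a `<polygon>` with points (Y-flipped): 3.049,95.321 77.906,95.321 77.906,105.712 3.049,105.712.

Run 2: The run is open, so emit a `<polyline>` with points (Y-flipped): 146.871,91.048 72.219,188.927 185.506,111.743 50.294,48.992 28.587,9.959 56.027,19.296.

Run 3: The run returns to its start, so emit a `<polygon>` with points (Y-flipped): 112.493,24.201 108.273,11.214 97.226,3.188 83.572,3.188 72.525,11.214 68.305,24.201 72.525,37.188 83.572,45.214 97.226,45.214 108.273,37.188.

Run 4: The run returns to its start, so emit a `<polygon>` with points (Y-flipped): 81.074,27.837 144.491,27.837 144.491,70.101 81.074,70.101.

Run 5: The run is open, so emit a `<polyline>` with points (Y-flipped): 170.672,39.361 66.315,97.161 170.080,55.453.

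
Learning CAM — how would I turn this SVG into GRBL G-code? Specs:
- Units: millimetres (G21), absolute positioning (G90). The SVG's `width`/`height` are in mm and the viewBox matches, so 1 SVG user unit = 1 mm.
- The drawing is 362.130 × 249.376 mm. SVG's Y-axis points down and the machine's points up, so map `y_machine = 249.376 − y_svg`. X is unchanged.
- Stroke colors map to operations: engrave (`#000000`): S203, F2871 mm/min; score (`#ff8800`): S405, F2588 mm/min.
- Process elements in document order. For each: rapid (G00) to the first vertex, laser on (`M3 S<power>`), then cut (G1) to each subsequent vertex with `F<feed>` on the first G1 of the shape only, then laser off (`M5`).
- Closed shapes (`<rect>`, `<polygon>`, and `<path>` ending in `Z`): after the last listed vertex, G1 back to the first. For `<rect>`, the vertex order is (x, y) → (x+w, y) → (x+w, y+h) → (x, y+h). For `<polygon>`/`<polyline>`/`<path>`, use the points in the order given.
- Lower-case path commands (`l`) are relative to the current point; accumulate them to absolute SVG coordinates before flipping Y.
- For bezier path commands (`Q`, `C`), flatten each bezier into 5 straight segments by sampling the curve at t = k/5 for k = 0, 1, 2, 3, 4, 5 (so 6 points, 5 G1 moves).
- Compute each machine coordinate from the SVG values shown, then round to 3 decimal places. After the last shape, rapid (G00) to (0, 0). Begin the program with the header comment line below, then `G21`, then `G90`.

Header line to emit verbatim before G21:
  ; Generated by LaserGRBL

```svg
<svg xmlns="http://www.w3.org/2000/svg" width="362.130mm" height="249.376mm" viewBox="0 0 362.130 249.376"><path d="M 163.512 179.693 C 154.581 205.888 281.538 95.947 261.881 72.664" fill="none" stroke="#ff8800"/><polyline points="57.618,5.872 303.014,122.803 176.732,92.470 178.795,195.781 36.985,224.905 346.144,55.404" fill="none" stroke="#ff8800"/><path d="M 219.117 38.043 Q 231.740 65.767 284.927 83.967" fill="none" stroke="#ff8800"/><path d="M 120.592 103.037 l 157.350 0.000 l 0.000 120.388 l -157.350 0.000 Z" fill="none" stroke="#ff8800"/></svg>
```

; Generated by LaserGRBL
G21
G90
G00 X163.512 Y69.683
M3 S405
G1 X172.200 Y68.520 F2588
G1 X199.941 Y89.335
G1 X233.175 Y121.435
G1 X258.342 Y154.126
G1 X261.881 Y176.712
M5
G00 X57.618 Y243.504
M3 S405
G1 X303.014 Y126.573 F2588
G1 X176.732 Y156.906
G1 X178.795 Y53.595
G1 X36.985 Y24.471
G1 X346.144 Y193.972
M5
G00 X219.117 Y211.333
M3 S405
G1 X225.789 Y200.624 F2588
G1 X235.706 Y190.678
G1 X248.868 Y181.493
G1 X265.275 Y173.070
G1 X284.927 Y165.409
M5
G00 X120.592 Y146.339
M3 S405
G1 X277.942 Y146.339 F2588
G1 X277.942 Y25.951
G1 X120.592 Y25.951
G1 X120.592 Y146.339
M5
G00 X0.000 Y0.000

1 u = 1 mm; y_m = 249.376 − y.

[1] `<path>` cubic bezier, #ff8800→score S405 F2588: (163.512,69.683) → (172.200,68.520) → (199.941,89.335) → (233.175,121.435) → (258.342,154.126) → (261.881,176.712)

[2] `<polyline>` open polyline, #ff8800→score S405 F2588: (57.618,243.504) → (303.014,126.573) → (176.732,156.906) → (178.795,53.595) → (36.985,24.471) → (346.144,193.972)

[3] `<path>` quadratic bezier, #ff8800→score S405 F2588: (219.117,211.333) → (225.789,200.624) → (235.706,190.678) → (248.868,181.493) → (265.275,173.070) → (284.927,165.409)

[4] `<path>` rectangle, #ff8800→score S405 F2588: (120.592,146.339) → (277.942,146.339) → (277.942,25.951) → (120.592,25.951) → (120.592,146.339) (closed)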